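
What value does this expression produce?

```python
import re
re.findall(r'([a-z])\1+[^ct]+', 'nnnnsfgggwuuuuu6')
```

['n']

`\1` has to match the exact text group 1 already captured.
With a single group, `findall` returns only what that group captured — 1 item.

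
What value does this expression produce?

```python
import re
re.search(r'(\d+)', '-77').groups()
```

The match spans [1:3] → '77'.
Captured: group 1 = '77'.

('77',)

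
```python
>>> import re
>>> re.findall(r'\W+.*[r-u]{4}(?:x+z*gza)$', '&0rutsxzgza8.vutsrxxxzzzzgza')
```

['&0rutsxzgza8.vutsrxxxzzzzgza']

The pattern matches one or more of a non-word character, then zero or more of any character, then exactly 4 of a character in [r-u]; then one or more of the literal 'x', then zero or more of a literal 'z', then the literal 'gza' (non-capturing group); then anchored at the end.
With no groups in the pattern, `findall` gives back each whole match — 1 here.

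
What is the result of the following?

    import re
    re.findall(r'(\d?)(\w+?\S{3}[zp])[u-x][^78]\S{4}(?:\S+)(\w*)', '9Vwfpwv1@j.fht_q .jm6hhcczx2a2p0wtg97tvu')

[('', '9Vwfp', ''), ('', 'jm6hhccz', '')]

With 3 capturing groups, `findall` returns a 3-tuple per match.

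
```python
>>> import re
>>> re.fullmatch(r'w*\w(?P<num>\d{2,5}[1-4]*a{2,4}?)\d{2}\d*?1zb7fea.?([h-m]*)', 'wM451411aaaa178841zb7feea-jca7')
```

`re.fullmatch` requires the pattern to consume the entire string.
Here there's no way to consume every character, so the call returns None.

None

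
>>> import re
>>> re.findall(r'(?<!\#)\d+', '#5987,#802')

['987', '02']

Because the assertion is negative and zero-width, positions next to the forbidden text are skipped.
Walking the string: at [2:5] → '987'; at [8:10] → '02'.
Since nothing is captured, `findall` lists the 2 matched substrings directly.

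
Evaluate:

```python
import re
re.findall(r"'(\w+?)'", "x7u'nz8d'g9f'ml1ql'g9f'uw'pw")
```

Matches: at [3:9] match "'nz8d'", group 1 = 'nz8d'; at [12:19] match "'ml1ql'", group 1 = 'ml1ql'; at [22:26] match "'uw'", group 1 = 'uw'.
`findall` collects group 1 from each match (3 total).

['nz8d', 'ml1ql', 'uw']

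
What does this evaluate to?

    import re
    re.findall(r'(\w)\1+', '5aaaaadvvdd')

A backreference is literal: `\1` must see the identical characters the first group matched.
Scanning left to right: at [1:6] match 'aaaaa', group 1 = 'a'; at [7:9] match 'vv', group 1 = 'v'; at [9:11] match 'dd', group 1 = 'd'.
`findall` collects group 1 from each match (3 total).

['a', 'v', 'd']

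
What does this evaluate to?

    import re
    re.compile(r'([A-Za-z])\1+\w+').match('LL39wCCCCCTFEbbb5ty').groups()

('L',)

The match spans [0:19] → 'LL39wCCCCCTFEbbb5ty'.
Captured: group 1 = 'L'.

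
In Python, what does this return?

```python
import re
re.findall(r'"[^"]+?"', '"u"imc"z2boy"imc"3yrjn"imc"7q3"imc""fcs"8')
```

No capturing groups, so `findall` returns the 5 full match strings.

['"u"', '"z2boy"', '"3yrjn"', '"7q3"', '"fcs"']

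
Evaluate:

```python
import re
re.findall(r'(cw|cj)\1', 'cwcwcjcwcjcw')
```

['cw']

`\1` has to match the exact text group 1 already captured.
Because there's exactly one group, `findall` drops the full match and keeps group 1 from the one hit.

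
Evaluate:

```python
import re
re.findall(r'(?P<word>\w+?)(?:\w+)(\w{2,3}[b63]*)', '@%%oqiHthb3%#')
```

[('o', 'b3')]

Pattern: one or more of a word character (lazy) (captured as 'word'); then one or more of a word character (non-capturing group); then 2 to 3 of a word character, then zero or more of one of [b63] (captured).
A `+?`/`*?`/`{m,n}?` starts at its minimum and grows only as far as needed for what follows to match.
Matches: at [3:11] match 'oqiHthb3', groups = ('o', 'b3').
With 2 capturing groups, `findall` returns a 2-tuple per match.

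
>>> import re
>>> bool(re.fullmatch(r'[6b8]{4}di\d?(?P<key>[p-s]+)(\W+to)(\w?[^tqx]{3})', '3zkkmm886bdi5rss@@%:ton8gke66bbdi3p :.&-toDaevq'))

Pattern: exactly 4 of one of [6b8], then the literal 'di'; then optionally a digit; then one or more of a character in [p-s] (captured as 'key'); then one or more of a non-word character, then the literal 'to' (captured); then optionally a word character, then exactly 3 of any character except [tqx] (captured).
For `fullmatch`, every character of the input must be accounted for by the pattern.
Here there's no way to consume every character, so the call returns None, and `bool(None)` is False.

False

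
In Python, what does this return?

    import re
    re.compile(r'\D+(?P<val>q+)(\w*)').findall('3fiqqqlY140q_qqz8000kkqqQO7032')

[('q', 'lY140q_qqz8000kkqqQO7032')]

This matches one or more of a non-digit; then one or more of a literal 'q' (captured as 'val'); then zero or more of a word character (captured).
Walking the string: at [1:30] match 'fiqqqlY140q_qqz8000kkqqQO7032', groups = ('q', 'lY140q_qqz8000kkqqQO7032').
With 2 capturing groups, `findall` returns a 2-tuple per match.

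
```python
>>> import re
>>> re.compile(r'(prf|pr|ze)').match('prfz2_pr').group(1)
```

'prf'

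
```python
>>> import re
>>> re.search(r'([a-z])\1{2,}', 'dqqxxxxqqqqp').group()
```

'xxxx'

`\1` is not a pattern — it's the concrete string captured by group 1, re-applied verbatim.
The match spans [3:7] → 'xxxx'.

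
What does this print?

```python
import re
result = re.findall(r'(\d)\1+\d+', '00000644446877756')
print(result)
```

After group 1 captures some text, `\1` only succeeds where that same text appears again.
Scanning left to right: at [0:17] match '00000644446877756', group 1 = '0'.
With a single group, `findall` returns only what that group captured — 1 item.

['0']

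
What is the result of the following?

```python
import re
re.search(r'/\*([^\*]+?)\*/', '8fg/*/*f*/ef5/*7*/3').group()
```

'/*f*/'

`re.search` tries every starting position until one works.
The match spans [5:10] → '/*f*/'.
Captured: group 1 = 'f'.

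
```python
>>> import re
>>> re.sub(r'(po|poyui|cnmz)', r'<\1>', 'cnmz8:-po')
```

'<cnmz>8:-<po>'

Matches: at [0:4] → 'cnmz'; at [7:9] → 'po'.
Each match is replaced using the text its own group 1 captured.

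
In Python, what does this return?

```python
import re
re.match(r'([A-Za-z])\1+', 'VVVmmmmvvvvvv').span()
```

(0, 3)

After group 1 captures some text, `\1` only succeeds where that same text appears again.
`match` is anchored at position 0; if the pattern doesn't fit there, it returns None.
The match spans [0:3] → 'VVV'.
Captured: group 1 = 'V'.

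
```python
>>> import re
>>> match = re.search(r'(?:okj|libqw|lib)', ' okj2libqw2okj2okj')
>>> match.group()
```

The match spans [1:4] → 'okj'.

'okj'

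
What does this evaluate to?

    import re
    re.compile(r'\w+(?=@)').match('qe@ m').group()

'qe'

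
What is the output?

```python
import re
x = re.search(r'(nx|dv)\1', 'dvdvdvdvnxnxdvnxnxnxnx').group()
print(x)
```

dvdv

A backreference is literal: `\1` must see the identical characters the first group matched.
`re.search` tries every starting position until one works.
The match spans [0:4] → 'dvdv'.
Captured: group 1 = 'dv'.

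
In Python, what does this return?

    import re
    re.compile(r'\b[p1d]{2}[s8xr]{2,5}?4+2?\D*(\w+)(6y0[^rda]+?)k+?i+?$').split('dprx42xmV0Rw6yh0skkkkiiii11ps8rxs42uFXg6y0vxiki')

This matches a word boundary (`\b`, zero-width); then exactly 2 of one of [p1d], then 2 to 5 of one of [s8xr] (lazy); then one or more of a literal '4', then optionally the literal '2', then zero or more of a non-digit; then one or more of a word character (captured); then the literal '6y0', then one or more of any character except [rda] (lazy) (captured); then one or more of the literal 'k' (lazy), then one or more of a literal 'i' (lazy); then anchored at the end.
Matches to split on: at [0:47] → 'dprx42xmV0Rw6yh0skkkkiiii11ps8rxs42uFXg6y0vxiki'.
Because the pattern has a capturing group, `split` also inserts each captured text between the pieces.

['', '0Rw6yh0skkkkiiii11ps8rxs42uFXg', '6y0vxi', '']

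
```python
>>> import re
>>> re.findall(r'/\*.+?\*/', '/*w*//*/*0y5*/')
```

['/*w*/', '/*/*0y5*/']

With the lazy modifier that quantifier settles for the fewest repetitions that let the rest of the pattern succeed (the atoms after it are unaffected and can still be greedy).
Matches: at [0:5] → '/*w*/'; at [5:14] → '/*/*0y5*/'.
Since nothing is captured, `findall` lists the 2 matched substrings directly.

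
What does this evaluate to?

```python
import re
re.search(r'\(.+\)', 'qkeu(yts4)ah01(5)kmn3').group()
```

`re.search` scans for the first position where the pattern succeeds.
The match spans [4:17] → '(yts4)ah01(5)'.

'(yts4)ah01(5)'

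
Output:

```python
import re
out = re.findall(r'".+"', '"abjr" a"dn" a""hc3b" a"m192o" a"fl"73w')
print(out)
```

['"abjr" a"dn" a""hc3b" a"m192o" a"fl"']

Walking the string: at [0:36] → '"abjr" a"dn" a""hc3b" a"m192o" a"fl"'.
Since nothing is captured, `findall` lists the 1 matched substring directly.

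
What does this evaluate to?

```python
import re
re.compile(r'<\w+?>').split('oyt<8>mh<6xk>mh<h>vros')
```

['oyt', 'mh', 'mh', 'vros']

Matches to split on: at [3:6] → '<8>'; at [8:13] → '<6xk>'; at [15:18] → '<h>'.
Each match becomes a cut point; 4 segments remain.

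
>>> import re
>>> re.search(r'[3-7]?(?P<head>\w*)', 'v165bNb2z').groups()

('v165bNb2z',)

The pattern matches optionally a character in [3-7]; then zero or more of a word character (captured as 'head').
Unlike `match`, `search` isn't anchored — it looks for the pattern anywhere in the string.
The match spans [0:9] → 'v165bNb2z'.
Captured: group 1 = 'v165bNb2z'.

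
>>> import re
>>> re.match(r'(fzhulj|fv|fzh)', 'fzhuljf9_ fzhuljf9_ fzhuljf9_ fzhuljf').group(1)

The match spans [0:6] → 'fzhulj'.
Captured: group 1 = 'fzhulj'.

'fzhulj'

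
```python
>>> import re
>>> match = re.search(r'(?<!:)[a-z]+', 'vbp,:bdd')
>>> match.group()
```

'vbp'

The negative lookahead/lookbehind blocks any match where the forbidden context is present.
Unlike `match`, `search` isn't anchored — it looks for the pattern anywhere in the string.
The match spans [0:3] → 'vbp'.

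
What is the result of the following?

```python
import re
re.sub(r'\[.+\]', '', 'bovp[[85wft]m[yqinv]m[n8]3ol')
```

'bovp3ol'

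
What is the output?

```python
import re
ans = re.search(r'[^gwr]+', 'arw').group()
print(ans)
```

The pattern matches one or more of any character except [gwr].
The match spans [0:1] → 'a'.

a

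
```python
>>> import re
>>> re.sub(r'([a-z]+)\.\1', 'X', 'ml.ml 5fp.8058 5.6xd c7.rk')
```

'X 5fp.8058 5.6xd c7.rk'

`\1` is not a pattern — it's the concrete string captured by group 1, re-applied verbatim.
Matches: at [0:5] → 'ml.ml'.
Each match is replaced by 'X'.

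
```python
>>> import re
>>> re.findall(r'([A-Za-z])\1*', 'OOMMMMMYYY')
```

['O', 'M', 'Y']

The backreference `\1` re-matches whatever the first group consumed, character for character.
Scanning left to right: at [0:2] match 'OO', group 1 = 'O'; at [2:7] match 'MMMMM', group 1 = 'M'; at [7:10] match 'YYY', group 1 = 'Y'.
Because there's exactly one group, `findall` drops the full match and keeps group 1 from each hit.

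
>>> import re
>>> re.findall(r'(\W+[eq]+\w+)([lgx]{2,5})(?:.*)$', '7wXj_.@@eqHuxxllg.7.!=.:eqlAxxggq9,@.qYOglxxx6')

[('.@@eqHuxxl', 'lg')]

2 groups means the one result is a tuple of 2 captured strings — 1 here.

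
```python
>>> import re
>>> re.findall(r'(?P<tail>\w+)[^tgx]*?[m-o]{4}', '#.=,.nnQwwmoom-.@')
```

['nnQww']

Pattern: one or more of a word character (captured as 'tail'); then zero or more of any character except [tgx] (lazy), then exactly 4 of a character in [m-o].
`findall` collects group 1 from the one match (1 total).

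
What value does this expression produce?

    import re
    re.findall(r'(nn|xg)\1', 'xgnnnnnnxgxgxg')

['nn', 'xg']

`\1` is not a pattern — it's the concrete string captured by group 1, re-applied verbatim.
Walking the string: at [2:6] match 'nnnn', group 1 = 'nn'; at [8:12] match 'xgxg', group 1 = 'xg'.
One capturing group, so `findall` returns just the captured substring from each match — 2 in all.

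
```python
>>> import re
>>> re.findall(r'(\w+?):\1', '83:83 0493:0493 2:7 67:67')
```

['83', '0493', '67']

`\1` has to match the exact text group 1 already captured.
Matches: at [0:5] match '83:83', group 1 = '83'; at [6:15] match '0493:0493', group 1 = '0493'; at [20:25] match '67:67', group 1 = '67'.
One capturing group, so `findall` returns just the captured substring from each match — 3 in all.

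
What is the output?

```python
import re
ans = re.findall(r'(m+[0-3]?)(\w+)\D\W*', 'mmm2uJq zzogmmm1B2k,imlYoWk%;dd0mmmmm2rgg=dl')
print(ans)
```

[('mmm2', 'uJq'), ('mmm1', 'B2k'), ('m', 'lYoWk'), ('mmmmm2', 'rgg')]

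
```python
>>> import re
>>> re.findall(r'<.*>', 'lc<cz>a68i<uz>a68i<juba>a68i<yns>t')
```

['<cz>a68i<uz>a68i<juba>a68i<yns>']

Matches: at [2:33] → '<cz>a68i<uz>a68i<juba>a68i<yns>'.
Since nothing is captured, `findall` lists the 1 matched substring directly.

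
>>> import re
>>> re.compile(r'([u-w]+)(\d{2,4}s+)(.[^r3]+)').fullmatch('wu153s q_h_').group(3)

' q_h_'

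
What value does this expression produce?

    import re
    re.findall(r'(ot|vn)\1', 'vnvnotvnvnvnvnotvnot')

`\1` is not a pattern — it's the concrete string captured by group 1, re-applied verbatim.
One capturing group, so `findall` returns just the captured substring from each match — 3 in all.

['vn', 'vn', 'vn']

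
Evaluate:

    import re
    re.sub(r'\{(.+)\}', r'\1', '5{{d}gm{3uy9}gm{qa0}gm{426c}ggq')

'5{d}gm{3uy9}gm{qa0}gm{426cggq'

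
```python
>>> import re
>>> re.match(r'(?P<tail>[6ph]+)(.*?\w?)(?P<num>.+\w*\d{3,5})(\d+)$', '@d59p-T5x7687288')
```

None

`re.match` only tries the pattern at the start of the string.
Here position 0 doesn't satisfy it, so the call returns None.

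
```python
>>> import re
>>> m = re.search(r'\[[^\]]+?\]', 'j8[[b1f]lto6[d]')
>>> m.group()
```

'[[b1f]'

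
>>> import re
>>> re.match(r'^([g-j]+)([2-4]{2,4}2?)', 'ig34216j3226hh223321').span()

(0, 5)

`re.match` won't scan ahead — the pattern has to work from the very first character.
The match spans [0:5] → 'ig342'.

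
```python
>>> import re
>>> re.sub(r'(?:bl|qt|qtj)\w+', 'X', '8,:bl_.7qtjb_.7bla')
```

'8,:X.7X.7X'

Matches: at [3:6] → 'bl_'; at [8:13] → 'qtjb_'; at [15:18] → 'bla'.
Each match is replaced by 'X'.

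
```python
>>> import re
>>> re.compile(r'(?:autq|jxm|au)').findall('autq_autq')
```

The regex engine tests alternatives in the order written; an earlier branch that matches wins even if a later one would match more.
`findall` yields the raw match text (2 of them) because the pattern has no groups.

['autq', 'autq']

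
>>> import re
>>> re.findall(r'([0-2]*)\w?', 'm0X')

['', '0', '']

The pattern matches zero or more of a character in [0-2] (captured); then optionally a word character.
Matches: at [0:1] match 'm', group 1 = ''; at [1:3] match '0X', group 1 = '0'; at [3:3] match '', group 1 = ''.
Because there's exactly one group, `findall` drops the full match and keeps group 1 from each hit.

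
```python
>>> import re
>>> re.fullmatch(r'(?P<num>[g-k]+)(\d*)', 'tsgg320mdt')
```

None

`fullmatch` succeeds only if the pattern covers the string from start to end.
Here the pattern can't cover the whole string, so the call returns None.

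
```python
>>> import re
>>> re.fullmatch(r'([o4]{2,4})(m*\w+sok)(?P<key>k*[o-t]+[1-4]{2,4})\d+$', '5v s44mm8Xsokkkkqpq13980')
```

The pattern matches 2 to 4 of one of [o4] (captured); then zero or more of the literal 'm', then one or more of a word character, then the literal 'sok' (captured); then zero or more of the literal 'k', then one or more of a character in [o-t], then 2 to 4 of a character in [1-4] (captured as 'key'); then one or more of a digit; then anchored at the end.
For `fullmatch`, every character of the input must be accounted for by the pattern.
Here the string isn't matched end-to-end, so the call returns None.

None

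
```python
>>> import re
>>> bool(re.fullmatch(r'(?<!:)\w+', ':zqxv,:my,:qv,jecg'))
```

Because the assertion is negative and zero-width, positions next to the forbidden text are skipped.
For `fullmatch`, every character of the input must be accounted for by the pattern.
Here there's no way to consume every character, so the call returns None, and `bool(None)` is False.

False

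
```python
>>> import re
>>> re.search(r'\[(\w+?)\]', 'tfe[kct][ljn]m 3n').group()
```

`re.search` scans for the first position where the pattern succeeds.
The match spans [3:8] → '[kct]'.
Captured: group 1 = 'kct'.

'[kct]'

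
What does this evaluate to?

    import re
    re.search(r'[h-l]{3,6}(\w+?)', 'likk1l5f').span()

Because the quantifier is non-greedy, it stops expanding at the earliest point where the rest of the pattern can succeed.
The match spans [0:5] → 'likk1'.

(0, 5)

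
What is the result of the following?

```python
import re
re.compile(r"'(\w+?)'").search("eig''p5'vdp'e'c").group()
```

"'p5'"

The match spans [4:8] → "'p5'".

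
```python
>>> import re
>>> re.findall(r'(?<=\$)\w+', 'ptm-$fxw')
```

['fxw']

Because the assertion is zero-width, the text it checks is not consumed and won't appear in the result.
Matches: at [5:8] → 'fxw'.
Since nothing is captured, `findall` lists the 1 matched substring directly.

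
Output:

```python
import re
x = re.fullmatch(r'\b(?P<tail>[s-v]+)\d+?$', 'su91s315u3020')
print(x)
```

Pattern: a word boundary (`\b`, zero-width); then one or more of a character in [s-v] (captured as 'tail'); then one or more of a digit (lazy); then anchored at the end.
`fullmatch` succeeds only if the pattern covers the string from start to end.
Here the string isn't matched end-to-end, so the call returns None.

None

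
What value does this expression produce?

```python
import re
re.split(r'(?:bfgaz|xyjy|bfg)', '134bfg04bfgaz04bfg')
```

['134', '04', '04', '']

Branches in `(...|...)` are attempted left-to-right; the first branch that allows the whole pattern to succeed is taken.
Matches to split on: at [3:6] → 'bfg'; at [8:13] → 'bfgaz'; at [15:18] → 'bfg'.
The string is cut at each match, leaving 4 pieces.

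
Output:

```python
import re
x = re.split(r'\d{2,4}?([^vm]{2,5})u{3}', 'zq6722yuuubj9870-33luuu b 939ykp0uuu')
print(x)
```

['zq', '22y', 'bj', '0-33l', ' b ', '9ykp0', '']

The `?` after the quantifier makes it lazy — it takes as little as possible before letting the rest of the pattern try.
Because the pattern has a capturing group, `split` also inserts each captured text between the pieces.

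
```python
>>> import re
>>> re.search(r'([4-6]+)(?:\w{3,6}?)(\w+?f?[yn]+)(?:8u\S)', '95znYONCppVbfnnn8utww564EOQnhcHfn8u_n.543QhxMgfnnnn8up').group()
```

This matches one or more of a character in [4-6] (captured); then 3 to 6 of a word character (lazy) (non-capturing group); then one or more of a word character (lazy), then optionally a literal 'f', then one or more of one of [yn] (captured); then the literal '8u', then a non-whitespace character (non-capturing group).
Lazy quantifiers expand one character at a time until the remainder of the pattern can match.
`search` walks the string left to right and returns the first match it finds.
The match spans [1:19] → '5znYONCppVbfnnn8ut'.
Captured: group 1 = '5', group 2 = 'ONCppVbfnnn'.

'5znYONCppVbfnnn8ut'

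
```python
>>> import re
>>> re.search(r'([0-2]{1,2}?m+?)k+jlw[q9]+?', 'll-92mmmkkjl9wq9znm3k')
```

Pattern: 1 to 2 of a character in [0-2] (lazy), then one or more of a literal 'm' (lazy) (captured); then one or more of a literal 'k', then the literal 'jlw', then one or more of one of [q9] (lazy).
Here nothing in the string fits, so the call returns None.

None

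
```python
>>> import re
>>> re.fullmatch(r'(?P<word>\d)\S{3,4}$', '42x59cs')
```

The pattern matches a digit (captured as 'word'); then 3 to 4 of a non-whitespace character; then anchored at the end.
`re.fullmatch` requires the pattern to consume the entire string.
Here there's no way to consume every character, so the call returns None.

None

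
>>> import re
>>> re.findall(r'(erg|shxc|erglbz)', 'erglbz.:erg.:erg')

Alternation isn't longest-match — the leftmost alternative that fits at this position is chosen.
Scanning left to right: at [0:3] match 'erg', group 1 = 'erg'; at [8:11] match 'erg', group 1 = 'erg'; at [13:16] match 'erg', group 1 = 'erg'.
`findall` collects group 1 from each match (3 total).

['erg', 'erg', 'erg']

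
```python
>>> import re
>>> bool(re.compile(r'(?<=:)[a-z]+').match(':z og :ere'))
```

False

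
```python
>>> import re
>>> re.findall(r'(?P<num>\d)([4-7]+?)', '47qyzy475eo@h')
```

Pattern: a digit (captured as 'num'); then one or more of a character in [4-7] (lazy) (captured).
Lazy quantifiers expand one character at a time until the remainder of the pattern can match.
Scanning left to right: at [0:2] match '47', groups = ('4', '7'); at [6:8] match '47', groups = ('4', '7').
`findall` packs the 2 group values into a tuple for every match.

[('4', '7'), ('4', '7')]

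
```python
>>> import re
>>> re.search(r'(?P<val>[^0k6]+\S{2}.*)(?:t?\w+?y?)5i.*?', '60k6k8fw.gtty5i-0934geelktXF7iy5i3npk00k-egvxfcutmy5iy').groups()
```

('8fw.gtty5i-0934geelktXF7iy5i3npk00k-egvxfcutm',)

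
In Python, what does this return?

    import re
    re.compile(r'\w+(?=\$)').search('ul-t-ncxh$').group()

'ncxh'

Because the assertion is zero-width, the text it checks is not consumed and won't appear in the result.
`re.search` scans for the first position where the pattern succeeds.
The match spans [5:9] → 'ncxh'.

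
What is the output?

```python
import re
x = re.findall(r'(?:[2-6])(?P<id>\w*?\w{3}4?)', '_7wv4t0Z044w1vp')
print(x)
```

['t0Z', '4w1']

Pattern: a character in [2-6] (non-capturing group); then zero or more of a word character (lazy), then exactly 3 of a word character, then optionally the literal '4' (captured as 'id').
A `+?`/`*?`/`{m,n}?` starts at its minimum and grows only as far as needed for what follows to match.
Scanning left to right: at [4:8] match '4t0Z', group 1 = 't0Z'; at [9:13] match '44w1', group 1 = '4w1'.
With a single group, `findall` returns only what that group captured — 2 items.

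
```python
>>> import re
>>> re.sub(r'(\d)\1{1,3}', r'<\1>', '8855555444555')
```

'<8><5>5<4><5>'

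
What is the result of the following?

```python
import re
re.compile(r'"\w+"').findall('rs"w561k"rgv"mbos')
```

No capturing groups, so `findall` returns the 1 full match string.

['"w561k"']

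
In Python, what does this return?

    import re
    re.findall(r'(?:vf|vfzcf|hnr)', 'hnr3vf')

Walking the string: at [0:3] → 'hnr'; at [4:6] → 'vf'.
`findall` yields the raw match text (2 of them) because the pattern has no groups.

['hnr', 'vf']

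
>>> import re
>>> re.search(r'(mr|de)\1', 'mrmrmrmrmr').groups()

('mr',)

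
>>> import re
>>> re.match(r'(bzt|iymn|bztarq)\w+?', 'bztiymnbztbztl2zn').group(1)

`re.match` only tries the pattern at the start of the string.
The match spans [0:4] → 'bzti'.
Captured: group 1 = 'bzt'.

'bzt'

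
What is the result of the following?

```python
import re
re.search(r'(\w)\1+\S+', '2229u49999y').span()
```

(0, 11)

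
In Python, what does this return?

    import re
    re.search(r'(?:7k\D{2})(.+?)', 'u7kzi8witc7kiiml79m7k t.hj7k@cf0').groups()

The match spans [1:6] → '7kzi8'.
Captured: group 1 = '8'.

('8',)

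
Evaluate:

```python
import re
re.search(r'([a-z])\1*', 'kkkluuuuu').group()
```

The backreference `\1` re-matches whatever the first group consumed, character for character.
`re.search` scans for the first position where the pattern succeeds.
The match spans [0:3] → 'kkk'.
Captured: group 1 = 'k'.

'kkk'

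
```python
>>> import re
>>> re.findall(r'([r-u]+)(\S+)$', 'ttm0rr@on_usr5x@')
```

[('tt', 'm0rr@on_usr5x@')]

Pattern: one or more of a character in [r-u] (captured); then one or more of a non-whitespace character (captured); then anchored at the end.
Matches: at [0:16] match 'ttm0rr@on_usr5x@', groups = ('tt', 'm0rr@on_usr5x@').
`findall` packs the 2 group values into a tuple for every match.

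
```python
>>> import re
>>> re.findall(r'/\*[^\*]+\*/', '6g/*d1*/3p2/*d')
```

['/*d1*/']

`findall` yields the raw match text (1 of them) because the pattern has no groups.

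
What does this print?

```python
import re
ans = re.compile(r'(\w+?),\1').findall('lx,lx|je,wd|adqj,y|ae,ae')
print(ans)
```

['lx', 'ae']

`\1` is not a pattern — it's the concrete string captured by group 1, re-applied verbatim.
One capturing group, so `findall` returns just the captured substring from each match — 2 in all.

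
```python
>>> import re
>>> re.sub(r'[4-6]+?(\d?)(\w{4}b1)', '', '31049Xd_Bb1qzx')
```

`sub` substitutes '' at each match site.

'310qzx'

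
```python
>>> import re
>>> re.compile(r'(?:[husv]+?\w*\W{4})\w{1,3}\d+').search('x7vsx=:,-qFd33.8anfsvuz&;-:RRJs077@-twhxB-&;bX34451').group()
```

'vsx=:,-qFd33'

This matches one or more of one of [husv] (lazy), then zero or more of a word character, then exactly 4 of a non-word character (non-capturing group); then 1 to 3 of a word character, then one or more of a digit.
`search` walks the string left to right and returns the first match it finds.
The match spans [2:14] → 'vsx=:,-qFd33'.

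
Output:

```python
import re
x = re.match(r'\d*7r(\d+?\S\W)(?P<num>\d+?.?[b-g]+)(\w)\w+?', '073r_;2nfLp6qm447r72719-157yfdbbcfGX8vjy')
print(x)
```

None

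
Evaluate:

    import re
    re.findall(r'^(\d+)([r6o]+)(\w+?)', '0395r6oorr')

The pattern matches anchored at the start of the string; then one or more of a digit (captured); then one or more of one of [r6o] (captured); then one or more of a word character (lazy) (captured).
Scanning left to right: at [0:10] match '0395r6oorr', groups = ('0395', 'r6oor', 'r').
3 groups means the one result is a tuple of 3 captured strings — 1 here.

[('0395', 'r6oor', 'r')]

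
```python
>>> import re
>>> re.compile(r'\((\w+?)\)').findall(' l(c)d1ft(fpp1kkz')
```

['c']

Scanning left to right: at [2:5] match '(c)', group 1 = 'c'.
One capturing group, so `findall` returns just the captured substring from the one match — 1 in all.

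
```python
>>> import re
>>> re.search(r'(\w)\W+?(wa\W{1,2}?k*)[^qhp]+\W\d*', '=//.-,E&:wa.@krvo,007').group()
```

'E&:wa.@krvo,007'

The match spans [6:21] → 'E&:wa.@krvo,007'.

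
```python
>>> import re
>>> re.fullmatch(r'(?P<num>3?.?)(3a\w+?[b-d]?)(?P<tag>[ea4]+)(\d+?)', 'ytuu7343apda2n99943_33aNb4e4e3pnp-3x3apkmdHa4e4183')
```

None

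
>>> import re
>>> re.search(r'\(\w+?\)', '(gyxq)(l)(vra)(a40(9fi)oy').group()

'(gyxq)'

`re.search` scans for the first position where the pattern succeeds.
The match spans [0:6] → '(gyxq)'.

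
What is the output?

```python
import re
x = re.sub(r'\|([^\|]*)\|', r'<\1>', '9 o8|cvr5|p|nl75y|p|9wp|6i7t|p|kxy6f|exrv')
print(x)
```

9 o8<cvr5>p<nl75y>p<9wp>6i7t<p>kxy6f|exrv

Matches: at [4:10] → '|cvr5|'; at [11:18] → '|nl75y|'; at [19:24] → '|9wp|'; at [28:31] → '|p|'.
The replacement refers to a captured group, so each match is rewritten using its own captured text.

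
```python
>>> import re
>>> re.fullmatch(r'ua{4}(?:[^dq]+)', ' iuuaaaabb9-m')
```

For `fullmatch`, every character of the input must be accounted for by the pattern.
Here the pattern can't cover the whole string, so the call returns None.

None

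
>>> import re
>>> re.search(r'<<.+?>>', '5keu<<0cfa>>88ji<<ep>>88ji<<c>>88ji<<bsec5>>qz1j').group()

'<<0cfa>>'

Lazy quantifiers expand one character at a time until the remainder of the pattern can match.
`re.search` scans for the first position where the pattern succeeds.
The match spans [4:12] → '<<0cfa>>'.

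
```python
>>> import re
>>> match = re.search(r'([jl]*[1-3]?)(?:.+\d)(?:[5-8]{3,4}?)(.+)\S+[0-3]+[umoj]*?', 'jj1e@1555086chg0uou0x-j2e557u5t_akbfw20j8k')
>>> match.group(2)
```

The match spans [0:39] → 'jj1e@1555086chg0uou0x-j2e557u5t_akbfw20'.
Captured: group 1 = 'jj1', group 2 = '086chg0uou0x-j2e557u5t_akbfw'.

'086chg0uou0x-j2e557u5t_akbfw'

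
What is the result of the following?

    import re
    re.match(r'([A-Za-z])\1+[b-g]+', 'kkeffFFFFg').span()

(0, 5)

`re.match` only tries the pattern at the start of the string.
The match spans [0:5] → 'kkeff'.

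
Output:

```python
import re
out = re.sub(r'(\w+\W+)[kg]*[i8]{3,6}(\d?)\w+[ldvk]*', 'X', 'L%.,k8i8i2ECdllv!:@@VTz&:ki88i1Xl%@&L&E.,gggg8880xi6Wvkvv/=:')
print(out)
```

X!:@@X%@&L&X/=:

Pattern: one or more of a word character, then one or more of a non-word character (captured); then zero or more of one of [kg], then 3 to 6 of one of [i8]; then optionally a digit (captured); then one or more of a word character, then zero or more of one of [ldvk].
Matches: at [0:16] → 'L%.,k8i8i2ECdllv'; at [20:33] → 'VTz&:ki88i1Xl'; at [38:57] → 'E.,gggg8880xi6Wvkvv'.
Each match is replaced by 'X'.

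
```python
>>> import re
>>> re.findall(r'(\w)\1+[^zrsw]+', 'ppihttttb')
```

['p']

The backreference `\1` re-matches whatever the first group consumed, character for character.
With a single group, `findall` returns only what that group captured — 1 item.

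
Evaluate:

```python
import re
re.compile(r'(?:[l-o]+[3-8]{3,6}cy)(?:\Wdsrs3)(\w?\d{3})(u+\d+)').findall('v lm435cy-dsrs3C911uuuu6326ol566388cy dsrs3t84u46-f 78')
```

2 groups means the one result is a tuple of 2 captured strings — 1 here.

[('C911', 'uuuu6326')]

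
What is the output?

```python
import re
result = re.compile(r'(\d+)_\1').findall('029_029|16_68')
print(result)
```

['029', '6']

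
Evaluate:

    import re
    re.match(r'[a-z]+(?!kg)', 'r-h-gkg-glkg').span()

(0, 1)

Because the assertion is negative and zero-width, positions next to the forbidden text are skipped.
With `match`, the pattern is implicitly anchored at the beginning.
The match spans [0:1] → 'r'.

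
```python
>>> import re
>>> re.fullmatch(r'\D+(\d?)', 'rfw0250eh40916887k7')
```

None

This matches one or more of a non-digit; then optionally a digit (captured).
`re.fullmatch` is like wrapping the pattern in `^…$` (in single-line mode).
Here the pattern can't cover the whole string, so the call returns None.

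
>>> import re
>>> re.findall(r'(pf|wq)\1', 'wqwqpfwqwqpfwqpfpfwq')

['wq', 'wq', 'pf']

A backreference is literal: `\1` must see the identical characters the first group matched.
One capturing group, so `findall` returns just the captured substring from each match — 3 in all.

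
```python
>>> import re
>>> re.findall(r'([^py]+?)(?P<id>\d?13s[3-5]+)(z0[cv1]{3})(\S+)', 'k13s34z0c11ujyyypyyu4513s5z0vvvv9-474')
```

[('k', '13s34', 'z0c11', 'ujyyypyyu4513s5z0vvvv9-474')]

Pattern: one or more of any character except [py] (lazy) (captured); then optionally a digit, then the literal '13s', then one or more of a character in [3-5] (captured as 'id'); then the literal 'z0', then exactly 3 of one of [cv1] (captured); then one or more of a non-whitespace character (captured).
Matches: at [0:37] match 'k13s34z0c11ujyyypyyu4513s5z0vvvv9-474', groups = ('k', '13s34', 'z0c11', 'ujyyypyyu4513s5z0vvvv9-474').
4 groups means the one result is a tuple of 4 captured strings — 1 here.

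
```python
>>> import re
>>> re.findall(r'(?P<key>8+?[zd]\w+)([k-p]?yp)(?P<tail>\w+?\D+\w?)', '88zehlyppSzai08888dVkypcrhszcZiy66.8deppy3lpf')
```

The pattern matches one or more of the literal '8' (lazy), then one of [zd], then one or more of a word character (captured as 'key'); then optionally a character in [k-p], then the literal 'yp' (captured); then one or more of a word character (lazy), then one or more of a non-digit, then optionally a word character (captured as 'tail').
A non-greedy quantifier consumes as few characters as it can — just enough that the remainder of the pattern still matches from where it stops; whatever follows it matches normally.
Walking the string: at [0:33] match '88zehlyppSzai08888dVkypcrhszcZiy6', groups = ('88zehlyppSzai08888dVk', 'yp', 'crhszcZiy6').
`findall` packs the 3 group values into a tuple for every match.

[('88zehlyppSzai08888dVk', 'yp', 'crhszcZiy6')]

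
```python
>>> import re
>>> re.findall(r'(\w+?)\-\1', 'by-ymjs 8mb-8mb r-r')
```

['y', '8mb', 'r']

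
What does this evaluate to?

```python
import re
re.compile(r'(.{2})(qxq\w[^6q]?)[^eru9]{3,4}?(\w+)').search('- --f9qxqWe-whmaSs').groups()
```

The match spans [4:18] → 'f9qxqWe-whmaSs'.
Captured: group 1 = 'f9', group 2 = 'qxqWe', group 3 = 'maSs'.

('f9', 'qxqWe', 'maSs')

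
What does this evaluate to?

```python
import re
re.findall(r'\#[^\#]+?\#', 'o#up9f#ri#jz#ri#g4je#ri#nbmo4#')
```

Matches: at [1:7] → '#up9f#'; at [9:13] → '#jz#'; at [15:21] → '#g4je#'; at [23:30] → '#nbmo4#'.
With no groups in the pattern, `findall` gives back each whole match — 4 here.

['#up9f#', '#jz#', '#g4je#', '#nbmo4#']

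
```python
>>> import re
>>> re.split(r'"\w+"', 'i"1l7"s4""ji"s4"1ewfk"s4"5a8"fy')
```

['i', 's4"', 's4', 's4', 'fy']

Matches to split on: at [1:6] → '"1l7"'; at [9:13] → '"ji"'; at [15:22] → '"1ewfk"'; at [24:29] → '"5a8"'.
The string is cut at each match, leaving 5 pieces.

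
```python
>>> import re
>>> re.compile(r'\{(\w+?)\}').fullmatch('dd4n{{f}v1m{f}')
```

For `fullmatch`, every character of the input must be accounted for by the pattern.
Here the pattern can't cover the whole string, so the call returns None.

None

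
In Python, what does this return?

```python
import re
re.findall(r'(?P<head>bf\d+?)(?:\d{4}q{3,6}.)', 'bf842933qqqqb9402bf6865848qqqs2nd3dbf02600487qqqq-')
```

['bf84', 'bf686', 'bf0260']

The pattern matches the literal 'bf', then one or more of a digit (lazy) (captured as 'head'); then exactly 4 of a digit, then 3 to 6 of the literal 'q', then any character (non-capturing group).
Scanning left to right: at [0:13] match 'bf842933qqqqb', group 1 = 'bf84'; at [17:30] match 'bf6865848qqqs', group 1 = 'bf686'; at [35:50] match 'bf02600487qqqq-', group 1 = 'bf0260'.
One capturing group, so `findall` returns just the captured substring from each match — 3 in all.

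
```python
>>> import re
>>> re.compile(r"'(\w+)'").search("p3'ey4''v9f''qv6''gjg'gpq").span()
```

(2, 7)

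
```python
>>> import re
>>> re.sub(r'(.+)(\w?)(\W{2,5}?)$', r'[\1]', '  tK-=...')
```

Pattern: one or more of any character (captured); then optionally a word character (captured); then 2 to 5 of a non-word character (lazy) (captured); then anchored at the end.
Matches: at [0:9] → '  tK-=...'.
The replacement refers to a captured group, so each match is rewritten using its own captured text.

'[  tK-=.]'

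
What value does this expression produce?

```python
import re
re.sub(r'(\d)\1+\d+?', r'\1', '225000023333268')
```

'20368'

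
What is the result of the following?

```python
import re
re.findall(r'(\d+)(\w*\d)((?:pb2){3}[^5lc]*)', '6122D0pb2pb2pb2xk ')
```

This matches one or more of a digit (captured); then zero or more of a word character, then a digit (captured); then the literal 'pb2' repeated 3 times, then zero or more of any character except [5lc] (captured).
Scanning left to right: at [0:18] match '6122D0pb2pb2pb2xk ', groups = ('6122', 'D0', 'pb2pb2pb2xk ').
3 groups means the one result is a tuple of 3 captured strings — 1 here.

[('6122', 'D0', 'pb2pb2pb2xk ')]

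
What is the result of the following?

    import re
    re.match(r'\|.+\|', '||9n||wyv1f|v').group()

`re.match` only tries the pattern at the start of the string.
The match spans [0:12] → '||9n||wyv1f|'.

'||9n||wyv1f|'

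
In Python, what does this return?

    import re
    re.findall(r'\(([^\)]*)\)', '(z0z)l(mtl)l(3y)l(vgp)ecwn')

['z0z', 'mtl', '3y', 'vgp']

Matches: at [0:5] match '(z0z)', group 1 = 'z0z'; at [6:11] match '(mtl)', group 1 = 'mtl'; at [12:16] match '(3y)', group 1 = '3y'; at [17:22] match '(vgp)', group 1 = 'vgp'.
Because there's exactly one group, `findall` drops the full match and keeps group 1 from each hit.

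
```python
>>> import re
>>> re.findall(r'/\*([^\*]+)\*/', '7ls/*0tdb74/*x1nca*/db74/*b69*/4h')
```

['x1nca', 'b69']

Because there's exactly one group, `findall` drops the full match and keeps group 1 from each hit.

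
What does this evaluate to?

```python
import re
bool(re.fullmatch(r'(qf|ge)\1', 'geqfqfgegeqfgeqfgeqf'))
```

False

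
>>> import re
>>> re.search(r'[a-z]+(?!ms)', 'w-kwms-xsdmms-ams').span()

(0, 1)

The negative lookaround is zero-width — it rules out positions where the adjacent text would match, without consuming anything.
The match spans [0:1] → 'w'.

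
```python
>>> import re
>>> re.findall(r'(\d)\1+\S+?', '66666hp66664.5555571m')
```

['6', '6', '5']

The backreference `\1` re-matches whatever the first group consumed, character for character.
Walking the string: at [0:6] match '66666h', group 1 = '6'; at [7:12] match '66664', group 1 = '6'; at [13:19] match '555557', group 1 = '5'.
Because there's exactly one group, `findall` drops the full match and keeps group 1 from each hit.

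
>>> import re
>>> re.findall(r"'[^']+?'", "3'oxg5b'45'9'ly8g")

Scanning left to right: at [1:8] → "'oxg5b'"; at [10:13] → "'9'".
`findall` yields the raw match text (2 of them) because the pattern has no groups.

["'oxg5b'", "'9'"]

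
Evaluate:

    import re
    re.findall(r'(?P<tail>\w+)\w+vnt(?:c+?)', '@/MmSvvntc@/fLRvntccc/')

This matches one or more of a word character (captured as 'tail'); then one or more of a word character, then the literal 'vnt'; then one or more of a literal 'c' (lazy) (non-capturing group).
Because there's exactly one group, `findall` drops the full match and keeps group 1 from each hit.

['MmS', 'fL']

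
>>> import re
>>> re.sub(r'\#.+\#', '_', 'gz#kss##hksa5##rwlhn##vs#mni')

'gz_mni'

`sub` substitutes '_' at each match site.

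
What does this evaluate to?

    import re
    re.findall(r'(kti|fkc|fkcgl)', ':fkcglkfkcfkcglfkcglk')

['fkc', 'fkc', 'fkc', 'fkc']

Alternation isn't longest-match — the leftmost alternative that fits at this position is chosen.
Scanning left to right: at [1:4] match 'fkc', group 1 = 'fkc'; at [7:10] match 'fkc', group 1 = 'fkc'; at [10:13] match 'fkc', group 1 = 'fkc'; at [15:18] match 'fkc', group 1 = 'fkc'.
`findall` collects group 1 from each match (4 total).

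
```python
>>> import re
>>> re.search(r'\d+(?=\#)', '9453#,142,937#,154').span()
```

The positive lookaround only admits positions where the adjacent text matches; those characters stay outside the span.
The match spans [0:4] → '9453'.

(0, 4)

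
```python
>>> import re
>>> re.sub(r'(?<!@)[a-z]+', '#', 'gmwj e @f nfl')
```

The negative lookaround is zero-width — it rules out positions where the adjacent text would match, without consuming anything.
`sub` substitutes '#' at each match site.

'# # @f #'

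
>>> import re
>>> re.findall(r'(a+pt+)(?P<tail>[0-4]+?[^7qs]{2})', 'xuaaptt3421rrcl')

A `+?`/`*?`/`{m,n}?` starts at its minimum and grows only as far as needed for what follows to match.
`findall` packs the 2 group values into a tuple for every match.

[('aaptt', '342')]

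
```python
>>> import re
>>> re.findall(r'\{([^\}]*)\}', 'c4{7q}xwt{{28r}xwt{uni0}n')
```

['7q', '{28r', 'uni0']

With a single group, `findall` returns only what that group captured — 3 items.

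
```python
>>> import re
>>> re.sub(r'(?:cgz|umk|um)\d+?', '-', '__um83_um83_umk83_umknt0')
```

Matches: at [2:5] → 'um8'; at [7:10] → 'um8'; at [12:16] → 'umk8'.
`sub` substitutes '-' at each match site.

'__-3_-3_-3_umknt0'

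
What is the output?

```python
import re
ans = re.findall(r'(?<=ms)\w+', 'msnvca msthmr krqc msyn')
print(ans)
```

['nvca', 'thmr', 'yn']

The `(?=…)`/`(?<=…)` assertion just peeks at neighbouring text; it doesn't advance the match position.
Scanning left to right: at [2:6] → 'nvca'; at [9:13] → 'thmr'; at [21:23] → 'yn'.
Since nothing is captured, `findall` lists the 3 matched substrings directly.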